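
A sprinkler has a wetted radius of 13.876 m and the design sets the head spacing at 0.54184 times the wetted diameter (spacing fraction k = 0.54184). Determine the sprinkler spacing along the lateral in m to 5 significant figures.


Approach: apply the sprinkler spacing rule (spacing as a fraction of wetted diameter), S = k*(2*R).
S = 0.54184 * (2 * 13.876) = 15.037 m
Therefore the sprinkler spacing along the lateral = 15.037 m.


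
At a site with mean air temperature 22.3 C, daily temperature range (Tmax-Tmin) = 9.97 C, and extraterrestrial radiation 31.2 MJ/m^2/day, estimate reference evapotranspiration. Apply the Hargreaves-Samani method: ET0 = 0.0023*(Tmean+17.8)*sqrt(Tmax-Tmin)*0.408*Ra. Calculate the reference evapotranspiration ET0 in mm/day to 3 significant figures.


ET0 = 0.0023*(22.3+17.8)*sqrt(9.97)*0.408*31.2 = 3.71 mm/day
Therefore the reference evapotranspiration ET0 = 3.71 mm/day.


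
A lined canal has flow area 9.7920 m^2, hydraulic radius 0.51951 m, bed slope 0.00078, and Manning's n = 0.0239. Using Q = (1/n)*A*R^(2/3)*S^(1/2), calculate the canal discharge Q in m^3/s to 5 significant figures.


Q = (1/0.0239) * 9.7920 * 0.51951^(2/3) * 0.00078^(1/2) = 7.3946 m^3/s
Therefore the canal discharge Q = 7.3946 m^3/s.


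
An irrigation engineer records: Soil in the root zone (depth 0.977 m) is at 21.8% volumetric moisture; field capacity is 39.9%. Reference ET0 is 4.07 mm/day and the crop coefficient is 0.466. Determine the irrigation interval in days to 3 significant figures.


Approach: apply soil-water budget scheduling, SMD = (FC-theta)/100*depth*1000; ETc = ET0*Kc; interval = SMD/ETc.
Step 1 — soil moisture deficit:
  SMD = (39.9 - 21.8)/100 * 0.977 * 1000 = 176.84 mm
Step 2 — daily crop ET (ETc = ET0*Kc):
  ETc = 4.07 * 0.466 = 1.8966 mm/day
Step 3 — irrigation interval (SMD/ETc):
  interval = 176.84 / 1.8966 = 93.2 days
Therefore the irrigation interval = 93.2 days.


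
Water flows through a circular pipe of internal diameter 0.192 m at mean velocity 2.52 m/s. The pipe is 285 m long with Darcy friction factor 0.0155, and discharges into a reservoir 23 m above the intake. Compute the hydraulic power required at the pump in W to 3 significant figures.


Approach: apply continuity + Darcy-Weisbach + hydraulic power, Q = A*v; hf = f*(L/D)*(v^2/(2g)); H = static + hf; P = rho*g*Q*H.
Step 1 — flow rate (continuity, Q = A*v):
  A = pi*(0.192/2)^2 = 0.028953 m^2
  Q = 0.028953 * 2.52 = 0.072961 m^3/s
Step 2 — friction head loss (Darcy-Weisbach):
  hf = 0.0155 * (285/0.192) * (2.52^2 / (2*9.81))
  hf = 7.4469 m
Step 3 — total head: H = 23 + 7.4469 = 30.447 m
Step 4 — hydraulic power (P = rho*g*Q*H):
  P = 1000 * 9.81 * 0.072961 * 30.447 = 21800 W
Therefore the hydraulic power required at the pump = 21800 W.


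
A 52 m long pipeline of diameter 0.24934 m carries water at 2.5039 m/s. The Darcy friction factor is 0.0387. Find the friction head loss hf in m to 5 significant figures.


Approach: apply the Darcy-Weisbach equation, hf = f*(L/D)*(v^2/(2g)).
hf = 0.0387 * (52/0.24934) * (2.5039^2 / (2*9.81))
hf = 2.5790 m
Therefore the friction head loss hf = 2.5790 m.


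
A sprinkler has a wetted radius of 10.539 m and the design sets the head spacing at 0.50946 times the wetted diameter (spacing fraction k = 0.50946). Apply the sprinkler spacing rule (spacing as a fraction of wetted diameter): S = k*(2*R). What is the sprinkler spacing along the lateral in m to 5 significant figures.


S = 0.50946 * (2 * 10.539) = 10.738 m
Therefore the sprinkler spacing along the lateral = 10.738 m.


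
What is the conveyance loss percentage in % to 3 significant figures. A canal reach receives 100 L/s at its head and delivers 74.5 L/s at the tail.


Approach: apply the conveyance loss ratio, loss% = ((Q_head - Q_tail)/Q_head)*100.
loss = ((100 - 74.5)/100)*100 = 25.5 %
Therefore the conveyance loss percentage = 25.5 %.


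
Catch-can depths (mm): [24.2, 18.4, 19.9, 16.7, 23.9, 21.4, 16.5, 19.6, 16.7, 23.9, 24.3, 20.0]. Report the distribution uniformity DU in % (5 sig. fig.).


Approach: apply the low-quarter distribution uniformity, DU = (mean of lowest quarter of readings / overall mean)*100.
sorted lowest 3 of 12: [16.5, 16.7, 16.7] -> mean = 16.63333 mm
overall mean = 20.45833 mm
DU = (16.63333/20.45833)*100 = 81.303 %
Therefore the distribution uniformity DU = 81.303 %.


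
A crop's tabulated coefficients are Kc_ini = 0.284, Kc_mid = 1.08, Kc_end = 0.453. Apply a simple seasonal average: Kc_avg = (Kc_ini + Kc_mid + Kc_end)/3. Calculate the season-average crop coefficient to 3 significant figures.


Kc_avg = (0.284 + 1.08 + 0.453)/3 = 0.606
Therefore the season-average crop coefficient = 0.606.


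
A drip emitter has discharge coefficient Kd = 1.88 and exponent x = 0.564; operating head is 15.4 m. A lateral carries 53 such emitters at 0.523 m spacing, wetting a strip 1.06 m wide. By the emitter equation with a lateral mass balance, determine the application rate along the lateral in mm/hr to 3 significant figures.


Approach: apply the emitter equation with a lateral mass balance, q = Kd*h^x; Q = n*q; rate = Q/(n*spacing*width).
Step 1 — single emitter flow (q = Kd*h^x):
  q = 1.88 * 15.4^0.564 = 8.7886 L/hr
Step 2 — total lateral flow: Q = 53 * 8.7886 = 465.80 L/hr
Step 3 — wetted area: A = 53 * 0.523 * 1.06 = 29.382 m^2
Step 4 — application rate: Q/A = 465.80/29.382 = 15.9 mm/hr
Therefore the application rate along the lateral = 15.9 mm/hr.


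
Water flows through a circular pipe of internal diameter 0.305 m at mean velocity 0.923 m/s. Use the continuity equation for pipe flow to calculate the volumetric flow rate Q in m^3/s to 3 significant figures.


Approach: apply the continuity equation for pipe flow, Q = A * v with A = pi*(D/2)^2.
A = pi*(0.305/2)^2 = 0.073062 m^2
Q = 0.073062 * 0.923 = 0.0674 m^3/s
Therefore the volumetric flow rate Q = 0.0674 m^3/s.


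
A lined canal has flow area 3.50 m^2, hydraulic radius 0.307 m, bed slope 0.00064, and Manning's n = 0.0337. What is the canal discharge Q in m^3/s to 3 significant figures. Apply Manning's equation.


Approach: apply Manning's equation, Q = (1/n)*A*R^(2/3)*S^(1/2).
Q = (1/0.0337) * 3.50 * 0.307^(2/3) * 0.00064^(1/2) = 1.20 m^3/s
Therefore the canal discharge Q = 1.20 m^3/s.


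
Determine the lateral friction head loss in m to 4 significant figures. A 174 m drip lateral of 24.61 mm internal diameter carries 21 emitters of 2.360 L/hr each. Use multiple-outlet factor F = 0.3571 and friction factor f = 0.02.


Approach: apply Darcy-Weisbach with the multiple-outlet F-factor, Q = n*q/(3600*1000) m^3/s; v = Q/A; hf = F*f*(L/D)*(v^2/(2g)).
Q = 21*2.360/(3600*1000) = 1.37667e-05 m^3/s
A = pi*(24.61e-3/2)^2 = 4.75678e-04 m^2, so v = Q/A = 0.0289411 m/s
hf = 0.3571*0.02*(174/0.02461)*(0.0289411^2/(2*9.81)) = 0.002156 m
Therefore the lateral friction head loss = 0.002156 m.


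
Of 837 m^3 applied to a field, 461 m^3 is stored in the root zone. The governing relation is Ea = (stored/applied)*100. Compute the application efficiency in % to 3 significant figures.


Ea = (461/837)*100 = 55.1 %
Therefore the application efficiency = 55.1 %.


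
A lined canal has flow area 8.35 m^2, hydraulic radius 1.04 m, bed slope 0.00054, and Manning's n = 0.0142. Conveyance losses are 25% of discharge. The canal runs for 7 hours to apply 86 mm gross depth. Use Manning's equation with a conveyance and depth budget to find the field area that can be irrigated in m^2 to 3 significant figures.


Approach: apply Manning's equation with a conveyance and depth budget, Q = (1/n)*A*R^(2/3)*S^(1/2); Q_field = Q*(1-loss); Area = Q_field*t/(d/1000).
Step 1 — canal discharge (Manning's equation):
  Q = (1/0.0142) * 8.35 * 1.04^(2/3) * 0.00054^(1/2) = 14.027 m^3/s
Step 2 — delivered flow: Q_field = 14.027*(1 - 25/100) = 10.520 m^3/s
Step 3 — volume delivered: V = 10.520 * 7*3600 = 265100 m^3
Step 4 — area served: A = V / (depth/1000) = 265100 / 0.086 = 3080000 m^2
Therefore the field area that can be irrigated = 3080000 m^2.


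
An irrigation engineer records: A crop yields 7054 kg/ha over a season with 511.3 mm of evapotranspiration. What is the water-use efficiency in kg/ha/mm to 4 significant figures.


Approach: apply the water-use efficiency ratio, WUE = yield/ET.
WUE = 7054 / 511.3 = 13.80 kg/ha/mm
Therefore the water-use efficiency = 13.80 kg/ha/mm.


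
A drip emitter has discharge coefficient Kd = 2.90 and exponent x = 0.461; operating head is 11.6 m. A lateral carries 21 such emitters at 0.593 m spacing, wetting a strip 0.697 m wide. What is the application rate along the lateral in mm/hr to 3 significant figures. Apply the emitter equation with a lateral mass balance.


Approach: apply the emitter equation with a lateral mass balance, q = Kd*h^x; Q = n*q; rate = Q/(n*spacing*width).
Step 1 — single emitter flow (q = Kd*h^x):
  q = 2.90 * 11.6^0.461 = 8.9766 L/hr
Step 2 — total lateral flow: Q = 21 * 8.9766 = 188.51 L/hr
Step 3 — wetted area: A = 21 * 0.593 * 0.697 = 8.6797 m^2
Step 4 — application rate: Q/A = 188.51/8.6797 = 21.7 mm/hr
Therefore the application rate along the lateral = 21.7 mm/hr.


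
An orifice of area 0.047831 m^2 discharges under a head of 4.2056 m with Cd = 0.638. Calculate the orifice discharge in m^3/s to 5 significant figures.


Approach: apply the orifice equation, Q = Cd*A*sqrt(2*g*h).
Q = 0.638 * 0.047831 * sqrt(2*9.81*4.2056) = 0.27720 m^3/s
Therefore the orifice discharge = 0.27720 m^3/s.


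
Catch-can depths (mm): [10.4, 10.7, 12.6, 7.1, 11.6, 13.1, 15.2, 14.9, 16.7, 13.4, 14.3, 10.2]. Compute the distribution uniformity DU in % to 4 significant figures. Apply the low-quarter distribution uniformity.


Approach: apply the low-quarter distribution uniformity, DU = (mean of lowest quarter of readings / overall mean)*100.
sorted lowest 3 of 12: [7.1, 10.2, 10.4] -> mean = 9.23333 mm
overall mean = 12.5167 mm
DU = (9.23333/12.5167)*100 = 73.77 %
Therefore the distribution uniformity DU = 73.77 %.


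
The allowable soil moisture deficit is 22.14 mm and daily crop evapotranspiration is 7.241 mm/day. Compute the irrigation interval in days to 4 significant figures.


Approach: apply the irrigation interval relation, interval = SMD / ETc.
interval = 22.14 / 7.241 = 3.058 days
Therefore the irrigation interval = 3.058 days.


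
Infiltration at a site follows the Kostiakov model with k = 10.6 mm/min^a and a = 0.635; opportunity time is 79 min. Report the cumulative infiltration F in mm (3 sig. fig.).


Approach: apply the Kostiakov infiltration equation, F = k*t^a.
F = 10.6 * 79^0.635 = 170 mm
Therefore the cumulative infiltration F = 170 mm.


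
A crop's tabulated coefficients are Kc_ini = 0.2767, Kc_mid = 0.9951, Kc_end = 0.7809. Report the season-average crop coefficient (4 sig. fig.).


Approach: apply a simple seasonal average, Kc_avg = (Kc_ini + Kc_mid + Kc_end)/3.
Kc_avg = (0.2767 + 0.9951 + 0.7809)/3 = 0.6842
Therefore the season-average crop coefficient = 0.6842.


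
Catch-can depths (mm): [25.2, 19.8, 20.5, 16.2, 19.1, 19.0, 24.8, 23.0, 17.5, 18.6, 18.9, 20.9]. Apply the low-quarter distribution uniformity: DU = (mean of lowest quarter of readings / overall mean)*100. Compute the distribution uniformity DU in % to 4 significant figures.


sorted lowest 3 of 12: [16.2, 17.5, 18.6] -> mean = 17.4333 mm
overall mean = 20.2917 mm
DU = (17.4333/20.2917)*100 = 85.91 %
Therefore the distribution uniformity DU = 85.91 %.


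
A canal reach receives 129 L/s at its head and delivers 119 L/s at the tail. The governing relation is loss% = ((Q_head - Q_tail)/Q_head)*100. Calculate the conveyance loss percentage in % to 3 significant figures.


loss = ((129 - 119)/129)*100 = 7.75 %
Therefore the conveyance loss percentage = 7.75 %.


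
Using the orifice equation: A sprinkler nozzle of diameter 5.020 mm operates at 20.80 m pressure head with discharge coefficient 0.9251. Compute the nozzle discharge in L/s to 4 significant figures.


Approach: apply the orifice equation, Q = Cd*A*sqrt(2*g*h), A = pi*(d/2)^2.
A = pi*(5.020e-3/2)^2 = 1.97923e-05 m^2
Q = 0.9251 * 1.97923e-05 * sqrt(2*9.81*20.80) * 1000 = 0.3699 L/s
Therefore the nozzle discharge = 0.3699 L/s.


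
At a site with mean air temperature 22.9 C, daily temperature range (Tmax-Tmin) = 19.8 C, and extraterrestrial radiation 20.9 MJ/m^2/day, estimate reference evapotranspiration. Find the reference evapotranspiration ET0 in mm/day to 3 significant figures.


Approach: apply the Hargreaves-Samani method, ET0 = 0.0023*(Tmean+17.8)*sqrt(Tmax-Tmin)*0.408*Ra.
ET0 = 0.0023*(22.9+17.8)*sqrt(19.8)*0.408*20.9 = 3.55 mm/day
Therefore the reference evapotranspiration ET0 = 3.55 mm/day.


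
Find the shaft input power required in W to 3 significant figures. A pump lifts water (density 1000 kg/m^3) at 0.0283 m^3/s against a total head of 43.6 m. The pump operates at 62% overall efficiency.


Approach: apply hydraulic power then efficiency conversion, P = rho*g*Q*H; P_in = P/eta.
Step 1 — hydraulic power (P = rho*g*Q*H):
  P = 1000 * 9.81 * 0.0283 * 43.6 = 12104 W
Step 2 — input power: P_in = P/eta = 12104 / 0.62 = 19500 W
Therefore the shaft input power required = 19500 W.


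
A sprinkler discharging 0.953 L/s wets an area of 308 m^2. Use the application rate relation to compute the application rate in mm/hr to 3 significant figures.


Approach: apply the application rate relation, rate = (Q/A)*3600.
rate = (0.953 / 308) * 3600 = 11.1 mm/hr
Therefore the application rate = 11.1 mm/hr.


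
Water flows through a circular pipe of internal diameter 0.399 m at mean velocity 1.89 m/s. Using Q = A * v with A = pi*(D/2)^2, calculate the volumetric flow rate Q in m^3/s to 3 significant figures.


A = pi*(0.399/2)^2 = 0.12504 m^2
Q = 0.12504 * 1.89 = 0.236 m^3/s
Therefore the volumetric flow rate Q = 0.236 m^3/s.


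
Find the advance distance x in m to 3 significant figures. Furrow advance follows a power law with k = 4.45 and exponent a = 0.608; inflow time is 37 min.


Approach: apply the power-law advance function, x = k*t^a.
x = 4.45 * 37^0.608 = 40.0 m
Therefore the advance distance x = 40.0 m.


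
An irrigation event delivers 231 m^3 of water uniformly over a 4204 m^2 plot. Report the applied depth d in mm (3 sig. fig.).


Approach: apply depth from volume over area, d = (V/A)*1000.
d = (231 / 4204) * 1000 = 54.9 mm
Therefore the applied depth d = 54.9 mm.


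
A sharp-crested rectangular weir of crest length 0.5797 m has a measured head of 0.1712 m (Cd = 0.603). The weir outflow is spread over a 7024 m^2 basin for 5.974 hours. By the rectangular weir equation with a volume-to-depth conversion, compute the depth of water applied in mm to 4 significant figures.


Approach: apply the rectangular weir equation with a volume-to-depth conversion, Q = (2/3)*Cd*L*sqrt(2g)*H^1.5; d = Q*t/A * 1000.
Step 1 — weir discharge:
  Q = (2/3)*0.603*0.5797*sqrt(2*9.81)*0.1712^1.5 = 0.0731197 m^3/s
Step 2 — volume: V = 0.0731197 * 5.974*3600 = 1572.54 m^3
Step 3 — depth: d = V/A * 1000 = 1572.54/7024 * 1000 = 223.9 mm
Therefore the depth of water applied = 223.9 mm.


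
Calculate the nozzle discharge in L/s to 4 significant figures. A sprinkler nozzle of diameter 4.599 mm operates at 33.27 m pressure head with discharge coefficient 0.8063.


Approach: apply the orifice equation, Q = Cd*A*sqrt(2*g*h), A = pi*(d/2)^2.
A = pi*(4.599e-3/2)^2 = 1.66118e-05 m^2
Q = 0.8063 * 1.66118e-05 * sqrt(2*9.81*33.27) * 1000 = 0.3422 L/s
Therefore the nozzle discharge = 0.3422 L/s.


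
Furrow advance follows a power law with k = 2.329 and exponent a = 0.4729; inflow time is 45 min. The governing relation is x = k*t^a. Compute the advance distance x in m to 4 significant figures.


x = 2.329 * 45^0.4729 = 14.09 m
Therefore the advance distance x = 14.09 m.


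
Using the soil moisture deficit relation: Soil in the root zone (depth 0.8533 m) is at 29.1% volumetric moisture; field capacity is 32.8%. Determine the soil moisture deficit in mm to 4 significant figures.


Approach: apply the soil moisture deficit relation, SMD = (FC - theta)/100 * depth * 1000.
SMD = (32.8 - 29.1)/100 * 0.8533 * 1000 = 31.57 mm
Therefore the soil moisture deficit = 31.57 mm.


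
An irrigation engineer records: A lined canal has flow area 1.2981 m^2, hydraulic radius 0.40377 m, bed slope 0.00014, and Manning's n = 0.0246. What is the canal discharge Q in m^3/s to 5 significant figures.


Approach: apply Manning's equation, Q = (1/n)*A*R^(2/3)*S^(1/2).
Q = (1/0.0246) * 1.2981 * 0.40377^(2/3) * 0.00014^(1/2) = 0.34108 m^3/s
Therefore the canal discharge Q = 0.34108 m^3/s.


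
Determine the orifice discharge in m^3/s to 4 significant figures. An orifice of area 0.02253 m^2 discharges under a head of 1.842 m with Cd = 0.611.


Approach: apply the orifice equation, Q = Cd*A*sqrt(2*g*h).
Q = 0.611 * 0.02253 * sqrt(2*9.81*1.842) = 0.08276 m^3/s
Therefore the orifice discharge = 0.08276 m^3/s.


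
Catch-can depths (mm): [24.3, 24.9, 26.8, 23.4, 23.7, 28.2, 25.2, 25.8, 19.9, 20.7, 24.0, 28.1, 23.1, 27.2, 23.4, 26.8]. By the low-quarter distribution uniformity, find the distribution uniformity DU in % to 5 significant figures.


Approach: apply the low-quarter distribution uniformity, DU = (mean of lowest quarter of readings / overall mean)*100.
sorted lowest 4 of 16: [19.9, 20.7, 23.1, 23.4] -> mean = 21.77500 mm
overall mean = 24.71875 mm
DU = (21.77500/24.71875)*100 = 88.091 %
Therefore the distribution uniformity DU = 88.091 %.


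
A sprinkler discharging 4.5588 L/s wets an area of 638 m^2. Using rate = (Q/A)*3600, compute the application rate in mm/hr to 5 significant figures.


rate = (4.5588 / 638) * 3600 = 25.724 mm/hr
Therefore the application rate = 25.724 mm/hr.


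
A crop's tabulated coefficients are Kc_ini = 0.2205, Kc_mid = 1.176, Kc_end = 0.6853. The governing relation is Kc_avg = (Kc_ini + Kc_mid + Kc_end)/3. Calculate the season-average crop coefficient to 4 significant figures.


Kc_avg = (0.2205 + 1.176 + 0.6853)/3 = 0.6939
Therefore the season-average crop coefficient = 0.6939.


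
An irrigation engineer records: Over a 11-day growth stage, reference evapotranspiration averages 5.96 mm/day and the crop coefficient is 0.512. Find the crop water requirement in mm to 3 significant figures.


Approach: apply the crop water requirement relation, CWR = ET0 * Kc * days.
CWR = 5.96 * 0.512 * 11 = 33.6 mm
Therefore the crop water requirement = 33.6 mm.


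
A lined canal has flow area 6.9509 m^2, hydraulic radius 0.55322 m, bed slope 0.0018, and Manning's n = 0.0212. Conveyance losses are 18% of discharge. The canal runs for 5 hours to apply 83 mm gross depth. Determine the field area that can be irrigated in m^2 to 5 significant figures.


Approach: apply Manning's equation with a conveyance and depth budget, Q = (1/n)*A*R^(2/3)*S^(1/2); Q_field = Q*(1-loss); Area = Q_field*t/(d/1000).
Step 1 — canal discharge (Manning's equation):
  Q = (1/0.0212) * 6.9509 * 0.55322^(2/3) * 0.0018^(1/2) = 9.374325 m^3/s
Step 2 — delivered flow: Q_field = 9.374325*(1 - 18/100) = 7.686947 m^3/s
Step 3 — volume delivered: V = 7.686947 * 5*3600 = 138365.0 m^3
Step 4 — area served: A = V / (depth/1000) = 138365.0 / 0.083 = 1667000 m^2
Therefore the field area that can be irrigated = 1667000 m^2.


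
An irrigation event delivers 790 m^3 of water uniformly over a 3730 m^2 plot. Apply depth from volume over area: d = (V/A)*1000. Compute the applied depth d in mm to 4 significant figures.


d = (790 / 3730) * 1000 = 211.8 mm
Therefore the applied depth d = 211.8 mm.


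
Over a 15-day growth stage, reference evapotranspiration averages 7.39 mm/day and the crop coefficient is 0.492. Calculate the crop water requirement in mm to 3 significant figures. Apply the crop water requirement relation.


Approach: apply the crop water requirement relation, CWR = ET0 * Kc * days.
CWR = 7.39 * 0.492 * 15 = 54.5 mm
Therefore the crop water requirement = 54.5 mm.


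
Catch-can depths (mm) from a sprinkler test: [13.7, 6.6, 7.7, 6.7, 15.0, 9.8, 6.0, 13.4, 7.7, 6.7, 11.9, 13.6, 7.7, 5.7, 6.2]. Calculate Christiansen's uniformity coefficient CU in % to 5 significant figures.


Approach: apply Christiansen's uniformity coefficient, CU = (1 - mean_abs_deviation/mean)*100.
mean = 9.226667 mm
mean |d_i - mean| = 2.938667 mm
CU = (1 - 2.938667/9.226667)*100 = 68.150 %
Therefore Christiansen's uniformity coefficient CU = 68.150 %.


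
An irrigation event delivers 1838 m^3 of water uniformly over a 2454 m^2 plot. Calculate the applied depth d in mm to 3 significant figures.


Approach: apply depth from volume over area, d = (V/A)*1000.
d = (1838 / 2454) * 1000 = 749 mm
Therefore the applied depth d = 749 mm.


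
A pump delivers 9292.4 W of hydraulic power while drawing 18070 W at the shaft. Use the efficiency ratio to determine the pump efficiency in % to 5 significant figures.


Approach: apply the efficiency ratio, eta = (P_out/P_in)*100.
eta = (9292.4 / 18070) * 100 = 51.424 %
Therefore the pump efficiency = 51.424 %.


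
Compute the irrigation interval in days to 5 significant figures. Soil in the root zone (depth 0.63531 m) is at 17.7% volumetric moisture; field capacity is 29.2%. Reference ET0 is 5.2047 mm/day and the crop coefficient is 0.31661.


Approach: apply soil-water budget scheduling, SMD = (FC-theta)/100*depth*1000; ETc = ET0*Kc; interval = SMD/ETc.
Step 1 — soil moisture deficit:
  SMD = (29.2 - 17.7)/100 * 0.63531 * 1000 = 73.06065 mm
Step 2 — daily crop ET (ETc = ET0*Kc):
  ETc = 5.2047 * 0.31661 = 1.647860 mm/day
Step 3 — irrigation interval (SMD/ETc):
  interval = 73.06065 / 1.647860 = 44.337 days
Therefore the irrigation interval = 44.337 days.


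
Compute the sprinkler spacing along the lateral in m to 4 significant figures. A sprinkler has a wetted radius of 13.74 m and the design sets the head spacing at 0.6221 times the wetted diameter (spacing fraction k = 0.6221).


Approach: apply the sprinkler spacing rule (spacing as a fraction of wetted diameter), S = k*(2*R).
S = 0.6221 * (2 * 13.74) = 17.10 m
Therefore the sprinkler spacing along the lateral = 17.10 m.


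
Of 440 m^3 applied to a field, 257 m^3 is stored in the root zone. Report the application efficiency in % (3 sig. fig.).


Approach: apply the application efficiency ratio, Ea = (stored/applied)*100.
Ea = (257/440)*100 = 58.4 %
Therefore the application efficiency = 58.4 %.


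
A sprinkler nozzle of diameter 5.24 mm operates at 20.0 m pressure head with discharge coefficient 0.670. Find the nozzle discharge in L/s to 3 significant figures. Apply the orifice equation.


Approach: apply the orifice equation, Q = Cd*A*sqrt(2*g*h), A = pi*(d/2)^2.
A = pi*(5.24e-3/2)^2 = 2.1565e-05 m^2
Q = 0.670 * 2.1565e-05 * sqrt(2*9.81*20.0) * 1000 = 0.286 L/s
Therefore the nozzle discharge = 0.286 L/s.


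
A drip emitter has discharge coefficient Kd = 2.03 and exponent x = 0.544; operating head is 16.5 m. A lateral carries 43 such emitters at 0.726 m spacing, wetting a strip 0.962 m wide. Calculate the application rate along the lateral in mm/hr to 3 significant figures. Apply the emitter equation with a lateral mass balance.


Approach: apply the emitter equation with a lateral mass balance, q = Kd*h^x; Q = n*q; rate = Q/(n*spacing*width).
Step 1 — single emitter flow (q = Kd*h^x):
  q = 2.03 * 16.5^0.544 = 9.3284 L/hr
Step 2 — total lateral flow: Q = 43 * 9.3284 = 401.12 L/hr
Step 3 — wetted area: A = 43 * 0.726 * 0.962 = 30.032 m^2
Step 4 — application rate: Q/A = 401.12/30.032 = 13.4 mm/hr
Therefore the application rate along the lateral = 13.4 mm/hr.


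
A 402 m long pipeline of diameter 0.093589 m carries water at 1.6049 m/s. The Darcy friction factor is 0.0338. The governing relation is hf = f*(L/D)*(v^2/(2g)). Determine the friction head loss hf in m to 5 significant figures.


hf = 0.0338 * (402/0.093589) * (1.6049^2 / (2*9.81))
hf = 19.060 m
Therefore the friction head loss hf = 19.060 m.


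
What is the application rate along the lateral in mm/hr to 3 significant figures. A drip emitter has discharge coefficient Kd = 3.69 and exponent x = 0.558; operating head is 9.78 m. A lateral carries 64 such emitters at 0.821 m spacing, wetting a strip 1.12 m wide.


Approach: apply the emitter equation with a lateral mass balance, q = Kd*h^x; Q = n*q; rate = Q/(n*spacing*width).
Step 1 — single emitter flow (q = Kd*h^x):
  q = 3.69 * 9.78^0.558 = 13.172 L/hr
Step 2 — total lateral flow: Q = 64 * 13.172 = 842.98 L/hr
Step 3 — wetted area: A = 64 * 0.821 * 1.12 = 58.849 m^2
Step 4 — application rate: Q/A = 842.98/58.849 = 14.3 mm/hr
Therefore the application rate along the lateral = 14.3 mm/hr.


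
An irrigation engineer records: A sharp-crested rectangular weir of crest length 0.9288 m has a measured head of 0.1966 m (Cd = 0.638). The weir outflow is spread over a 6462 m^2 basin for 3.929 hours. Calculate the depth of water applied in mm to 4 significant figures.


Approach: apply the rectangular weir equation with a volume-to-depth conversion, Q = (2/3)*Cd*L*sqrt(2g)*H^1.5; d = Q*t/A * 1000.
Step 1 — weir discharge:
  Q = (2/3)*0.638*0.9288*sqrt(2*9.81)*0.1966^1.5 = 0.152537 m^3/s
Step 2 — volume: V = 0.152537 * 3.929*3600 = 2157.55 m^3
Step 3 — depth: d = V/A * 1000 = 2157.55/6462 * 1000 = 333.9 mm
Therefore the depth of water applied = 333.9 mm.


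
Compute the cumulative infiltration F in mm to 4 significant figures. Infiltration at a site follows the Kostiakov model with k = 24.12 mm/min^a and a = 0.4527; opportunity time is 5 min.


Approach: apply the Kostiakov infiltration equation, F = k*t^a.
F = 24.12 * 5^0.4527 = 49.98 mm
Therefore the cumulative infiltration F = 49.98 mm.


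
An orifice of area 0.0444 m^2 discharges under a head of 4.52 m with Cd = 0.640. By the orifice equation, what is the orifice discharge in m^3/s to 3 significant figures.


Approach: apply the orifice equation, Q = Cd*A*sqrt(2*g*h).
Q = 0.640 * 0.0444 * sqrt(2*9.81*4.52) = 0.268 m^3/s
Therefore the orifice discharge = 0.268 m^3/s.


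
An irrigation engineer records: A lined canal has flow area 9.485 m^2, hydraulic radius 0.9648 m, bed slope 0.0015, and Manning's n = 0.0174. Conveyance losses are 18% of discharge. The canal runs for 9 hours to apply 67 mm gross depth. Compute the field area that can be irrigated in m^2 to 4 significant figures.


Approach: apply Manning's equation with a conveyance and depth budget, Q = (1/n)*A*R^(2/3)*S^(1/2); Q_field = Q*(1-loss); Area = Q_field*t/(d/1000).
Step 1 — canal discharge (Manning's equation):
  Q = (1/0.0174) * 9.485 * 0.9648^(2/3) * 0.0015^(1/2) = 20.6138 m^3/s
Step 2 — delivered flow: Q_field = 20.6138*(1 - 18/100) = 16.9033 m^3/s
Step 3 — volume delivered: V = 16.9033 * 9*3600 = 547668 m^3
Step 4 — area served: A = V / (depth/1000) = 547668 / 0.067 = 8174000 m^2
Therefore the field area that can be irrigated = 8174000 m^2.


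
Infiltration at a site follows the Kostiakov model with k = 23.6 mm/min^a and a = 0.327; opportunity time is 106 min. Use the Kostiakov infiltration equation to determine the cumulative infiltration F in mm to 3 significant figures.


Approach: apply the Kostiakov infiltration equation, F = k*t^a.
F = 23.6 * 106^0.327 = 108 mm
Therefore the cumulative infiltration F = 108 mm.


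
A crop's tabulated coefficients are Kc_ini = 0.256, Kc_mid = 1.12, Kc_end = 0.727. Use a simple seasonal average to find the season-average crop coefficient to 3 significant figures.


Approach: apply a simple seasonal average, Kc_avg = (Kc_ini + Kc_mid + Kc_end)/3.
Kc_avg = (0.256 + 1.12 + 0.727)/3 = 0.701
Therefore the season-average crop coefficient = 0.701.


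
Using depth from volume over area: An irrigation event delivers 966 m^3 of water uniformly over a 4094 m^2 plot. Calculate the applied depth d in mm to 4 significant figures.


Approach: apply depth from volume over area, d = (V/A)*1000.
d = (966 / 4094) * 1000 = 236.0 mm
Therefore the applied depth d = 236.0 mm.


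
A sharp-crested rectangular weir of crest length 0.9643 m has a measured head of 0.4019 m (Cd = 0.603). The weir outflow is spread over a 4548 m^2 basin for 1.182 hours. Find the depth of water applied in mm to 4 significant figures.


Approach: apply the rectangular weir equation with a volume-to-depth conversion, Q = (2/3)*Cd*L*sqrt(2g)*H^1.5; d = Q*t/A * 1000.
Step 1 — weir discharge:
  Q = (2/3)*0.603*0.9643*sqrt(2*9.81)*0.4019^1.5 = 0.437487 m^3/s
Step 2 — volume: V = 0.437487 * 1.182*3600 = 1861.59 m^3
Step 3 — depth: d = V/A * 1000 = 1861.59/4548 * 1000 = 409.3 mm
Therefore the depth of water applied = 409.3 mm.


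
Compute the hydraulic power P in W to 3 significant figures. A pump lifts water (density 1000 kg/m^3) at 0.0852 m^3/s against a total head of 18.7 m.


Approach: apply the hydraulic power relation, P = rho*g*Q*H.
P = 1000 * 9.81 * 0.0852 * 18.7 = 15600 W
Therefore the hydraulic power P = 15600 W.


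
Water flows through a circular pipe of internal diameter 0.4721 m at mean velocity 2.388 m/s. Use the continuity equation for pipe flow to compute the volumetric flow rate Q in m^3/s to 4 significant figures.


Approach: apply the continuity equation for pipe flow, Q = A * v with A = pi*(D/2)^2.
A = pi*(0.4721/2)^2 = 0.175048 m^2
Q = 0.175048 * 2.388 = 0.4180 m^3/s
Therefore the volumetric flow rate Q = 0.4180 m^3/s.


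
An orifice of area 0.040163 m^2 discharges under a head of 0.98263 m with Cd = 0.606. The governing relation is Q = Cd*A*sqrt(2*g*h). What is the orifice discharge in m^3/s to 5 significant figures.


Q = 0.606 * 0.040163 * sqrt(2*9.81*0.98263) = 0.10687 m^3/s
Therefore the orifice discharge = 0.10687 m^3/s.


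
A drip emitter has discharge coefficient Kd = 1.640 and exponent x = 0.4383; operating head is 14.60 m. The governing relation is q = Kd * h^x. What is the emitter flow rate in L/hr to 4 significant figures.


q = 1.640 * 14.60^0.4383 = 5.311 L/hr
Therefore the emitter flow rate = 5.311 L/hr.


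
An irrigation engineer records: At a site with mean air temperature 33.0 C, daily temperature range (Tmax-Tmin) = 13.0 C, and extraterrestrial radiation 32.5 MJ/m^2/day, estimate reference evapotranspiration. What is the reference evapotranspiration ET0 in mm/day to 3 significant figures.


Approach: apply the Hargreaves-Samani method, ET0 = 0.0023*(Tmean+17.8)*sqrt(Tmax-Tmin)*0.408*Ra.
ET0 = 0.0023*(33.0+17.8)*sqrt(13.0)*0.408*32.5 = 5.59 mm/day
Therefore the reference evapotranspiration ET0 = 5.59 mm/day.


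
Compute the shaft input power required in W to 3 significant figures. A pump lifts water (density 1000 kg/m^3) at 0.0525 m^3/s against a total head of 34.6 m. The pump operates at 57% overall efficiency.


Approach: apply hydraulic power then efficiency conversion, P = rho*g*Q*H; P_in = P/eta.
Step 1 — hydraulic power (P = rho*g*Q*H):
  P = 1000 * 9.81 * 0.0525 * 34.6 = 17820 W
Step 2 — input power: P_in = P/eta = 17820 / 0.57 = 31300 W
Therefore the shaft input power required = 31300 W.


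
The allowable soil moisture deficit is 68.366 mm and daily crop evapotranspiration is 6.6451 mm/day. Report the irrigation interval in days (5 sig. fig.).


Approach: apply the irrigation interval relation, interval = SMD / ETc.
interval = 68.366 / 6.6451 = 10.288 days
Therefore the irrigation interval = 10.288 days.


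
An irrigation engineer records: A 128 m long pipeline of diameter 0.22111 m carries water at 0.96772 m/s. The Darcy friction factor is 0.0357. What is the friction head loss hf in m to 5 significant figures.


Approach: apply the Darcy-Weisbach equation, hf = f*(L/D)*(v^2/(2g)).
hf = 0.0357 * (128/0.22111) * (0.96772^2 / (2*9.81))
hf = 0.98644 m
Therefore the friction head loss hf = 0.98644 m.


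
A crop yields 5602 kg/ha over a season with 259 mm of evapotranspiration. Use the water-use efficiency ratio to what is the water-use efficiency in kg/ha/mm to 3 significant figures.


Approach: apply the water-use efficiency ratio, WUE = yield/ET.
WUE = 5602 / 259 = 21.6 kg/ha/mm
Therefore the water-use efficiency = 21.6 kg/ha/mm.


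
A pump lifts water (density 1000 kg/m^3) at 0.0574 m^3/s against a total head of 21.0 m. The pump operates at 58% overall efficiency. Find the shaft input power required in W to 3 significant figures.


Approach: apply hydraulic power then efficiency conversion, P = rho*g*Q*H; P_in = P/eta.
Step 1 — hydraulic power (P = rho*g*Q*H):
  P = 1000 * 9.81 * 0.0574 * 21.0 = 11825 W
Step 2 — input power: P_in = P/eta = 11825 / 0.58 = 20400 W
Therefore the shaft input power required = 20400 W.


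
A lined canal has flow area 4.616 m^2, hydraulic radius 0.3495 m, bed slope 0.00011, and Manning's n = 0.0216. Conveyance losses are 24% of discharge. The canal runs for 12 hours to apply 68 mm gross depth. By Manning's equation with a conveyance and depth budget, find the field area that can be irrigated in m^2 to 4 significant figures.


Approach: apply Manning's equation with a conveyance and depth budget, Q = (1/n)*A*R^(2/3)*S^(1/2); Q_field = Q*(1-loss); Area = Q_field*t/(d/1000).
Step 1 — canal discharge (Manning's equation):
  Q = (1/0.0216) * 4.616 * 0.3495^(2/3) * 0.00011^(1/2) = 1.11209 m^3/s
Step 2 — delivered flow: Q_field = 1.11209*(1 - 24/100) = 0.845188 m^3/s
Step 3 — volume delivered: V = 0.845188 * 12*3600 = 36512.1 m^3
Step 4 — area served: A = V / (depth/1000) = 36512.1 / 0.068 = 536900 m^2
Therefore the field area that can be irrigated = 536900 m^2.


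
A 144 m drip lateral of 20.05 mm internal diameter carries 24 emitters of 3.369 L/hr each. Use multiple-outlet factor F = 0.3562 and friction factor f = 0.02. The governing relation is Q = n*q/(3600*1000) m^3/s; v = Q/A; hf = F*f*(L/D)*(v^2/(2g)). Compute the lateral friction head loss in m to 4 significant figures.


Q = 24*3.369/(3600*1000) = 2.24600e-05 m^3/s
A = pi*(20.05e-3/2)^2 = 3.15732e-04 m^2, so v = Q/A = 0.0711363 m/s
hf = 0.3562*0.02*(144/0.02005)*(0.0711363^2/(2*9.81)) = 0.01320 m
Therefore the lateral friction head loss = 0.01320 m.


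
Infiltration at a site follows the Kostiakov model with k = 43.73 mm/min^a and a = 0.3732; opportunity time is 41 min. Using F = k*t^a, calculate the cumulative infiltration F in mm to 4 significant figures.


F = 43.73 * 41^0.3732 = 174.9 mm
Therefore the cumulative infiltration F = 174.9 mm.


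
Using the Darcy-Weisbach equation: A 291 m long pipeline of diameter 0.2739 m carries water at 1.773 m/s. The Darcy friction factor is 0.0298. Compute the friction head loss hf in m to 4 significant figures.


Approach: apply the Darcy-Weisbach equation, hf = f*(L/D)*(v^2/(2g)).
hf = 0.0298 * (291/0.2739) * (1.773^2 / (2*9.81))
hf = 5.073 m
Therefore the friction head loss hf = 5.073 m.


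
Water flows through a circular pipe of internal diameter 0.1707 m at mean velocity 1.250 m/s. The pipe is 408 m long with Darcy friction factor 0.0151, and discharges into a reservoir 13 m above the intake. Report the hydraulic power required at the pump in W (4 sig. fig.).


Approach: apply continuity + Darcy-Weisbach + hydraulic power, Q = A*v; hf = f*(L/D)*(v^2/(2g)); H = static + hf; P = rho*g*Q*H.
Step 1 — flow rate (continuity, Q = A*v):
  A = pi*(0.1707/2)^2 = 0.0228853 m^2
  Q = 0.0228853 * 1.250 = 0.0286066 m^3/s
Step 2 — friction head loss (Darcy-Weisbach):
  hf = 0.0151 * (408/0.1707) * (1.250^2 / (2*9.81))
  hf = 2.87425 m
Step 3 — total head: H = 13 + 2.87425 = 15.8743 m
Step 4 — hydraulic power (P = rho*g*Q*H):
  P = 1000 * 9.81 * 0.0286066 * 15.8743 = 4455 W
Therefore the hydraulic power required at the pump = 4455 W.


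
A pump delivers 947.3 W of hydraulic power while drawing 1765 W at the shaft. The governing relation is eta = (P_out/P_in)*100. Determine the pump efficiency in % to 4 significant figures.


eta = (947.3 / 1765) * 100 = 53.67 %
Therefore the pump efficiency = 53.67 %.


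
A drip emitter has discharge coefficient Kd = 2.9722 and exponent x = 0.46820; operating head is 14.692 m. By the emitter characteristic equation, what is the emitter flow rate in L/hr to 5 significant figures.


Approach: apply the emitter characteristic equation, q = Kd * h^x.
q = 2.9722 * 14.692^0.46820 = 10.459 L/hr
Therefore the emitter flow rate = 10.459 L/hr.


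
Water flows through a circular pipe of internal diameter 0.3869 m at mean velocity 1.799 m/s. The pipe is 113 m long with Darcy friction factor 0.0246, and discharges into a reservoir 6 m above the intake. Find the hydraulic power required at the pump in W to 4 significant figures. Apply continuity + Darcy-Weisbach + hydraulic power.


Approach: apply continuity + Darcy-Weisbach + hydraulic power, Q = A*v; hf = f*(L/D)*(v^2/(2g)); H = static + hf; P = rho*g*Q*H.
Step 1 — flow rate (continuity, Q = A*v):
  A = pi*(0.3869/2)^2 = 0.117568 m^2
  Q = 0.117568 * 1.799 = 0.211504 m^3/s
Step 2 — friction head loss (Darcy-Weisbach):
  hf = 0.0246 * (113/0.3869) * (1.799^2 / (2*9.81))
  hf = 1.18516 m
Step 3 — total head: H = 6 + 1.18516 = 7.18516 m
Step 4 — hydraulic power (P = rho*g*Q*H):
  P = 1000 * 9.81 * 0.211504 * 7.18516 = 14910 W
Therefore the hydraulic power required at the pump = 14910 W.


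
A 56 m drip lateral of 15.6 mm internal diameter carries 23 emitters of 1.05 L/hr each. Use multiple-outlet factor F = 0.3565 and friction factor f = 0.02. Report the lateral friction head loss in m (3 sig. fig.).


Approach: apply Darcy-Weisbach with the multiple-outlet F-factor, Q = n*q/(3600*1000) m^3/s; v = Q/A; hf = F*f*(L/D)*(v^2/(2g)).
Q = 23*1.05/(3600*1000) = 6.7083e-06 m^3/s
A = pi*(15.6e-3/2)^2 = 1.9113e-04 m^2, so v = Q/A = 0.035097 m/s
hf = 0.3565*0.02*(56/0.0156)*(0.035097^2/(2*9.81)) = 0.00161 m
Therefore the lateral friction head loss = 0.00161 m.


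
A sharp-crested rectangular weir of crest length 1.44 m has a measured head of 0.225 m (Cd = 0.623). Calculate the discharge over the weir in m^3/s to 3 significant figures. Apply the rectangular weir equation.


Approach: apply the rectangular weir equation, Q = (2/3)*Cd*L*sqrt(2g)*H^1.5.
Q = (2/3)*0.623*1.44*sqrt(2*9.81)*0.225^1.5 = 0.283 m^3/s
Therefore the discharge over the weir = 0.283 m^3/s.


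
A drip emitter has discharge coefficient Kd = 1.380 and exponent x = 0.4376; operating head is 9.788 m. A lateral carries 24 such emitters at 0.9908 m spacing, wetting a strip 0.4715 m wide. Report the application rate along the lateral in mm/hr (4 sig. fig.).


Approach: apply the emitter equation with a lateral mass balance, q = Kd*h^x; Q = n*q; rate = Q/(n*spacing*width).
Step 1 — single emitter flow (q = Kd*h^x):
  q = 1.380 * 9.788^0.4376 = 3.74461 L/hr
Step 2 — total lateral flow: Q = 24 * 3.74461 = 89.8707 L/hr
Step 3 — wetted area: A = 24 * 0.9908 * 0.4715 = 11.2119 m^2
Step 4 — application rate: Q/A = 89.8707/11.2119 = 8.016 mm/hr
Therefore the application rate along the lateral = 8.016 mm/hr.


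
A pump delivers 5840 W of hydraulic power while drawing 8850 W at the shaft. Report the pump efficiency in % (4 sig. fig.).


Approach: apply the efficiency ratio, eta = (P_out/P_in)*100.
eta = (5840 / 8850) * 100 = 65.99 %
Therefore the pump efficiency = 65.99 %.


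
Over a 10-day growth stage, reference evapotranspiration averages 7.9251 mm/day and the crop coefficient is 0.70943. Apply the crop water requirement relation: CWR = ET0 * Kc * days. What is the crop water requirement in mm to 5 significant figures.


CWR = 7.9251 * 0.70943 * 10 = 56.223 mm
Therefore the crop water requirement = 56.223 mm.


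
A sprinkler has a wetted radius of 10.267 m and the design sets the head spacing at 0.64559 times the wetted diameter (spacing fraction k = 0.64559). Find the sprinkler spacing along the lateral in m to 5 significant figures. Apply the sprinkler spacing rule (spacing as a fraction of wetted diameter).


Approach: apply the sprinkler spacing rule (spacing as a fraction of wetted diameter), S = k*(2*R).
S = 0.64559 * (2 * 10.267) = 13.257 m
Therefore the sprinkler spacing along the lateral = 13.257 m.
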